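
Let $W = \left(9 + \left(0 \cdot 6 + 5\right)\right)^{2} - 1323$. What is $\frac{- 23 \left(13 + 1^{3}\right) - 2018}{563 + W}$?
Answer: $\frac{195}{47} \approx 4.1489$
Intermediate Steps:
$W = -1127$ ($W = \left(9 + \left(0 + 5\right)\right)^{2} - 1323 = \left(9 + 5\right)^{2} - 1323 = 14^{2} - 1323 = 196 - 1323 = -1127$)
$\frac{- 23 \left(13 + 1^{3}\right) - 2018}{563 + W} = \frac{- 23 \left(13 + 1^{3}\right) - 2018}{563 - 1127} = \frac{- 23 \left(13 + 1\right) - 2018}{-564} = \left(\left(-23\right) 14 - 2018\right) \left(- \frac{1}{564}\right) = \left(-322 - 2018\right) \left(- \frac{1}{564}\right) = \left(-2340\right) \left(- \frac{1}{564}\right) = \frac{195}{47}$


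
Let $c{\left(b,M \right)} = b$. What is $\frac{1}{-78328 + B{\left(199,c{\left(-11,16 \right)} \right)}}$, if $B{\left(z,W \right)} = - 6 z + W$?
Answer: $- \frac{1}{79533} \approx -1.2573 \cdot 10^{-5}$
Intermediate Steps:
$B{\left(z,W \right)} = W - 6 z$
$\frac{1}{-78328 + B{\left(199,c{\left(-11,16 \right)} \right)}} = \frac{1}{-78328 - 1205} = \frac{1}{-79533} = - \frac{1}{79533}$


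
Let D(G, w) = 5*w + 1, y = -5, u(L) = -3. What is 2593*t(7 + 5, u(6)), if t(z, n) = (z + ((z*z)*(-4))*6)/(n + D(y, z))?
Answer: -4465146/29 ≈ -1.5397e+5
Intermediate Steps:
D(G, w) = 1 + 5*w
t(z, n) = (z - 24*z²)/(1 + n + 5*z) (t(z, n) = (z + ((z*z)*(-4))*6)/(n + (1 + 5*z)) = (z + (z²*(-4))*6)/(1 + n + 5*z) = (z - 4*z²*6)/(1 + n + 5*z) = (z - 24*z²)/(1 + n + 5*z))
2593*t(7 + 5, u(6)) = 2593*((7 + 5)*(1 - 24*(7 + 5))/(1 - 3 + 5*(7 + 5))) = 2593*(12*(1 - 24*12)/(1 - 3 + 5*12)) = 2593*(12*(1 - 288)/(1 - 3 + 60)) = 2593*(12*(-287)/58) = 2593*(12*(1/58)*(-287)) = 2593*(-1722/29) = -4465146/29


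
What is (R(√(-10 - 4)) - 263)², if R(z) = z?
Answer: (263 - I*√14)² ≈ 69155.0 - 1968.0*I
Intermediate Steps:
(R(√(-10 - 4)) - 263)² = (√(-10 - 4) - 263)² = (√(-14) - 263)² = (I*√14 - 263)² = (-263 + I*√14)²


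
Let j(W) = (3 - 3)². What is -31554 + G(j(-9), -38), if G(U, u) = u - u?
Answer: -31554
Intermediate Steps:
j(W) = 0 (j(W) = 0² = 0)
G(U, u) = 0
-31554 + G(j(-9), -38) = -31554 + 0 = -31554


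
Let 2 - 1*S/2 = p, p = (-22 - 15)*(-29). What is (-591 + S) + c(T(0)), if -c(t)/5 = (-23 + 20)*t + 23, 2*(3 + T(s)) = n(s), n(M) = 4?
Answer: -2863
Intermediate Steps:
T(s) = -1 (T(s) = -3 + (½)*4 = -3 + 2 = -1)
c(t) = -115 + 15*t (c(t) = -5*((-23 + 20)*t + 23) = -5*(-3*t + 23) = -5*(23 - 3*t) = -115 + 15*t)
p = 1073 (p = -37*(-29) = 1073)
S = -2142 (S = 4 - 2*1073 = 4 - 2146 = -2142)
(-591 + S) + c(T(0)) = (-591 - 2142) + (-115 + 15*(-1)) = -2733 + (-115 - 15) = -2733 - 130 = -2863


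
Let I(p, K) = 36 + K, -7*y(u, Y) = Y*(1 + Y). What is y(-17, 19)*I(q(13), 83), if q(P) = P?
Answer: -6460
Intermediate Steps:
y(u, Y) = -Y*(1 + Y)/7
y(-17, 19)*I(q(13), 83) = (-1/7*19*(1 + 19))*(36 + 83) = -1/7*19*20*119 = -380/7*119 = -6460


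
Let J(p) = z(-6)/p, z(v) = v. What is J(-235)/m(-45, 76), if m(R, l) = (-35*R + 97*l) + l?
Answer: 6/2120405 ≈ 2.8296e-6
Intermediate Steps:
m(R, l) = -35*R + 98*l
J(p) = -6/p
J(-235)/m(-45, 76) = (-6/(-235))/(-35*(-45) + 98*76) = (-6*(-1/235))/(1575 + 7448) = (6/235)/9023 = (6/235)*(1/9023) = 6/2120405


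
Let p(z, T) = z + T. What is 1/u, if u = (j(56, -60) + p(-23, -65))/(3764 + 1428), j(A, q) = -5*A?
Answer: -649/46 ≈ -14.109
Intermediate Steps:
p(z, T) = T + z
u = -46/649 (u = (-5*56 + (-65 - 23))/(3764 + 1428) = (-280 - 88)/5192 = -368*1/5192 = -46/649 ≈ -0.070878)
1/u = 1/(-46/649) = -649/46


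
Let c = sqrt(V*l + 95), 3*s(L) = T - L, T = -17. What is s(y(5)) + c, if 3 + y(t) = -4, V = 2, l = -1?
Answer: -10/3 + sqrt(93) ≈ 6.3103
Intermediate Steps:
y(t) = -7 (y(t) = -3 - 4 = -7)
s(L) = -17/3 - L/3 (s(L) = (-17 - L)/3 = -17/3 - L/3)
c = sqrt(93) (c = sqrt(2*(-1) + 95) = sqrt(-2 + 95) = sqrt(93) ≈ 9.6436)
s(y(5)) + c = (-17/3 - 1/3*(-7)) + sqrt(93) = (-17/3 + 7/3) + sqrt(93) = -10/3 + sqrt(93)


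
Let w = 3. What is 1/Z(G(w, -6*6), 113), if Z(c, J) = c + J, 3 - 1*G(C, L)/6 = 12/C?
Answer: 1/107 ≈ 0.0093458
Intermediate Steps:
G(C, L) = 18 - 72/C
Z(c, J) = J + c
1/Z(G(w, -6*6), 113) = 1/(113 + (18 - 72/3)) = 1/(113 + (18 - 72*⅓)) = 1/(113 + (18 - 24)) = 1/(113 - 6) = 1/107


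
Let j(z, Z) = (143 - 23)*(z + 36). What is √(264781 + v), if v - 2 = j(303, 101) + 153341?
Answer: 2*√114701 ≈ 677.35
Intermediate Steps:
j(z, Z) = 4320 + 120*z (j(z, Z) = 120*(36 + z) = 4320 + 120*z)
v = 194023 (v = 2 + ((4320 + 120*303) + 153341) = 2 + ((4320 + 36360) + 153341) = 2 + (40680 + 153341) = 2 + 194021 = 194023)
√(264781 + v) = √(264781 + 194023) = √458804 = 2*√114701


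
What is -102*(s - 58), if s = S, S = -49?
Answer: 10914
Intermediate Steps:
s = -49
-102*(s - 58) = -102*(-49 - 58) = -102*(-107) = 10914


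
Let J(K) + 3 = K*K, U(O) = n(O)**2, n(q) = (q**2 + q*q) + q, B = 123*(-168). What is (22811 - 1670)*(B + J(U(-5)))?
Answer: 86254392078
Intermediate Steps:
B = -20664
n(q) = q + 2*q**2 (n(q) = (q**2 + q**2) + q = 2*q**2 + q = q + 2*q**2)
U(O) = O**2*(1 + 2*O)**2 (U(O) = (O*(1 + 2*O))**2 = O**2*(1 + 2*O)**2)
J(K) = -3 + K**2 (J(K) = -3 + K*K = -3 + K**2)
(22811 - 1670)*(B + J(U(-5))) = (22811 - 1670)*(-20664 + (-3 + ((-5)**2*(1 + 2*(-5))**2)**2)) = 21141*(-20664 + (-3 + (25*(1 - 10)**2)**2)) = 21141*(-20664 + (-3 + (25*(-9)**2)**2)) = 21141*(-20664 + (-3 + (25*81)**2)) = 21141*(-20664 + (-3 + 2025**2)) = 21141*(-20664 + (-3 + 4100625)) = 21141*(-20664 + 4100622) = 21141*4079958 = 86254392078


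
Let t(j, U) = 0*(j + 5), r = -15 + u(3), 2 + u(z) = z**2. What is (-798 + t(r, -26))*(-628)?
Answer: 501144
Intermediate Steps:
u(z) = -2 + z**2
r = -8 (r = -15 + (-2 + 3**2) = -15 + (-2 + 9) = -15 + 7 = -8)
t(j, U) = 0 (t(j, U) = 0*(5 + j) = 0)
(-798 + t(r, -26))*(-628) = (-798 + 0)*(-628) = -798*(-628) = 501144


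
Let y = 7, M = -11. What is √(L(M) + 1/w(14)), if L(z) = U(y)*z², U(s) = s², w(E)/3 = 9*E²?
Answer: √94128807/126 ≈ 77.000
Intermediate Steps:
w(E) = 27*E² (w(E) = 3*(9*E²) = 27*E²)
L(z) = 49*z² (L(z) = 7²*z² = 49*z²)
√(L(M) + 1/w(14)) = √(49*(-11)² + 1/(27*14²)) = √(49*121 + 1/(27*196)) = √(5929 + 1/5292) = √(31376269/5292) = √94128807/126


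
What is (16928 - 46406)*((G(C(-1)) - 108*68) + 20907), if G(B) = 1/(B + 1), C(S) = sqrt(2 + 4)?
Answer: -1999021092/5 - 29478*sqrt(6)/5 ≈ -3.9982e+8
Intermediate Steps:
C(S) = sqrt(6)
G(B) = 1/(1 + B)
(16928 - 46406)*((G(C(-1)) - 108*68) + 20907) = (16928 - 46406)*((1/(1 + sqrt(6)) - 108*68) + 20907) = -29478*((1/(1 + sqrt(6)) - 7344) + 20907) = -29478*((-7344 + 1/(1 + sqrt(6))) + 20907) = -29478*(13563 + 1/(1 + sqrt(6))) = -399810114 - 29478/(1 + sqrt(6))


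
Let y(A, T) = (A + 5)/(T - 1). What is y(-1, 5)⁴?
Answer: 1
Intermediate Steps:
y(A, T) = (5 + A)/(-1 + T)
y(-1, 5)⁴ = ((5 - 1)/(-1 + 5))⁴ = (4/4)⁴ = ((¼)*4)⁴ = 1⁴ = 1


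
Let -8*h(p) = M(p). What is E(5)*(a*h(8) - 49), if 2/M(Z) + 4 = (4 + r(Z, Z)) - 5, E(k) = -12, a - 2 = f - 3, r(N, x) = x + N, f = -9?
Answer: 6438/11 ≈ 585.27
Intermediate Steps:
r(N, x) = N + x
a = -10 (a = 2 + (-9 - 3) = 2 - 12 = -10)
M(Z) = 2/(-5 + 2*Z) (M(Z) = 2/(-4 + ((4 + (Z + Z)) - 5)) = 2/(-4 + ((4 + 2*Z) - 5)) = 2/(-4 + (-1 + 2*Z)) = 2/(-5 + 2*Z))
h(p) = -1/(4*(-5 + 2*p))
E(5)*(a*h(8) - 49) = -12*(-(-10)/(-20 + 8*8) - 49) = -12*(-(-10)/(-20 + 64) - 49) = -12*(-(-10)/44 - 49) = -12*(-10*(-1/44) - 49) = -12*(5/22 - 49) = -12*(-1073/22) = 6438/11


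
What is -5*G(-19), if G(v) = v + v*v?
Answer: -1710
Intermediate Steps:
G(v) = v + v²
-5*G(-19) = -(-95)*(1 - 19) = -(-95)*(-18) = -5*342 = -1710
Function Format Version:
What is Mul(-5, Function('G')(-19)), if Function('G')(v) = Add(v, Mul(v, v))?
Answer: -1710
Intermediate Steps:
Function('G')(v) = Add(v, Pow(v, 2))
Mul(-5, Function('G')(-19)) = Mul(-5, Mul(-19, Add(1, -19))) = Mul(-5, Mul(-19, -18)) = Mul(-5, 342) = -1710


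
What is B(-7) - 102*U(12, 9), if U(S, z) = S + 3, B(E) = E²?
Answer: -1481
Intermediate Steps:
U(S, z) = 3 + S
B(-7) - 102*U(12, 9) = (-7)² - 102*(3 + 12) = 49 - 102*15 = 49 - 1530 = -1481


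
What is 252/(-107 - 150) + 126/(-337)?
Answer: -117306/86609 ≈ -1.3544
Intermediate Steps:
252/(-107 - 150) + 126/(-337) = 252/(-257) + 126*(-1/337) = 252*(-1/257) - 126/337 = -252/257 - 126/337 = -117306/86609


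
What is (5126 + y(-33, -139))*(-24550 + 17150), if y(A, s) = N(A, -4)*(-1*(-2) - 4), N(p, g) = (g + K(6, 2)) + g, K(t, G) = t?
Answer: -37962000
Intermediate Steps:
N(p, g) = 6 + 2*g (N(p, g) = (g + 6) + g = (6 + g) + g = 6 + 2*g)
y(A, s) = 4 (y(A, s) = (6 + 2*(-4))*(-1*(-2) - 4) = (6 - 8)*(2 - 4) = -2*(-2) = 4)
(5126 + y(-33, -139))*(-24550 + 17150) = (5126 + 4)*(-24550 + 17150) = 5130*(-7400) = -37962000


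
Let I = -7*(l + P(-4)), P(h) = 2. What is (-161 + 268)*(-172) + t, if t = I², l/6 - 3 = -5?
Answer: -13504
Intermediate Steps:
l = -12 (l = 18 + 6*(-5) = 18 - 30 = -12)
I = 70 (I = -7*(-12 + 2) = -7*(-10) = 70)
t = 4900 (t = 70² = 4900)
(-161 + 268)*(-172) + t = (-161 + 268)*(-172) + 4900 = 107*(-172) + 4900 = -18404 + 4900 = -13504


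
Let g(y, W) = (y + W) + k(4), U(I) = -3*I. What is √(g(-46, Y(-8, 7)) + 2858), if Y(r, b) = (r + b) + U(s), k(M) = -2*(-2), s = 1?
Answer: 2*√703 ≈ 53.028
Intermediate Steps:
k(M) = 4
Y(r, b) = -3 + b + r (Y(r, b) = (r + b) - 3*1 = (b + r) - 3 = -3 + b + r)
g(y, W) = 4 + W + y (g(y, W) = (y + W) + 4 = (W + y) + 4 = 4 + W + y)
√(g(-46, Y(-8, 7)) + 2858) = √((4 + (-3 + 7 - 8) - 46) + 2858) = √((4 - 4 - 46) + 2858) = √(-46 + 2858) = √2812 = 2*√703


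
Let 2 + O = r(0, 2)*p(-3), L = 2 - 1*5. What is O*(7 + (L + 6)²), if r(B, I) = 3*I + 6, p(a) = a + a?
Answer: -1184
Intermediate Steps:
p(a) = 2*a
L = -3 (L = 2 - 5 = -3)
r(B, I) = 6 + 3*I
O = -74 (O = -2 + (6 + 3*2)*(2*(-3)) = -2 + (6 + 6)*(-6) = -2 + 12*(-6) = -2 - 72 = -74)
O*(7 + (L + 6)²) = -74*(7 + (-3 + 6)²) = -74*(7 + 3²) = -74*(7 + 9) = -74*16 = -1184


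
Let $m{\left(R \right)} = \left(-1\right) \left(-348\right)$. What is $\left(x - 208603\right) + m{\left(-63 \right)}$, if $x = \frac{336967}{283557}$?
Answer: $- \frac{59051826068}{283557} \approx -2.0825 \cdot 10^{5}$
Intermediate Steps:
$x = \frac{336967}{283557}$ ($x = 336967 \cdot \frac{1}{283557} = \frac{336967}{283557} \approx 1.1884$)
$m{\left(R \right)} = 348$
$\left(x - 208603\right) + m{\left(-63 \right)} = \left(\frac{336967}{283557} - 208603\right) + 348 = - \frac{59150503904}{283557} + 348 = - \frac{59051826068}{283557}$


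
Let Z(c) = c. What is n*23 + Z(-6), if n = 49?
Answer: 1121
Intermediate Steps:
n*23 + Z(-6) = 49*23 - 6 = 1127 - 6 = 1121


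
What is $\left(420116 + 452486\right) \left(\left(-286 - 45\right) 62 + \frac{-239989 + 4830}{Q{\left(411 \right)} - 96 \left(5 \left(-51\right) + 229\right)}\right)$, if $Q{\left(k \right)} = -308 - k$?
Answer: $- \frac{32026895673306}{1777} \approx -1.8023 \cdot 10^{10}$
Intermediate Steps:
$\left(420116 + 452486\right) \left(\left(-286 - 45\right) 62 + \frac{-239989 + 4830}{Q{\left(411 \right)} - 96 \left(5 \left(-51\right) + 229\right)}\right) = \left(420116 + 452486\right) \left(\left(-286 - 45\right) 62 + \frac{-239989 + 4830}{\left(-308 - 411\right) - 96 \left(5 \left(-51\right) + 229\right)}\right) = 872602 \left(\left(-331\right) 62 - \frac{235159}{\left(-308 - 411\right) - 96 \left(-255 + 229\right)}\right) = 872602 \left(-20522 - \frac{235159}{-719 - -2496}\right) = 872602 \left(-20522 - \frac{235159}{-719 + 2496}\right) = 872602 \left(-20522 - \frac{235159}{1777}\right) = 872602 \left(- \frac{36702753}{1777}\right) = - \frac{32026895673306}{1777}$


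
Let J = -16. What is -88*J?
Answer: 1408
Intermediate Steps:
-88*J = -88*(-16) = 1408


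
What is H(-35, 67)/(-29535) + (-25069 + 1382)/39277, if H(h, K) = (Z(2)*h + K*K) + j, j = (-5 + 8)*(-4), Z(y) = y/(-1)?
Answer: -878188064/1160046195 ≈ -0.75703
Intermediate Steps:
Z(y) = -y (Z(y) = y*(-1) = -y)
j = -12 (j = 3*(-4) = -12)
H(h, K) = -12 + K**2 - 2*h (H(h, K) = ((-1*2)*h + K*K) - 12 = (-2*h + K**2) - 12 = (K**2 - 2*h) - 12 = -12 + K**2 - 2*h)
H(-35, 67)/(-29535) + (-25069 + 1382)/39277 = (-12 + 67**2 - 2*(-35))/(-29535) + (-25069 + 1382)/39277 = (-12 + 4489 + 70)*(-1/29535) - 23687*1/39277 = 4547*(-1/29535) - 23687/39277 = -4547/29535 - 23687/39277 = -878188064/1160046195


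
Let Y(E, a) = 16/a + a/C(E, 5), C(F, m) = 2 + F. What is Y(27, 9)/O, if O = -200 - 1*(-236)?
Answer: 545/9396 ≈ 0.058003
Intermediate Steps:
Y(E, a) = 16/a + a/(2 + E)
O = 36 (O = -200 + 236 = 36)
Y(27, 9)/O = (16/9 + 9/(2 + 27))/36 = (16*(⅑) + 9/29)*(1/36) = (16/9 + 9*(1/29))*(1/36) = (16/9 + 9/29)*(1/36) = (545/261)*(1/36) = 545/9396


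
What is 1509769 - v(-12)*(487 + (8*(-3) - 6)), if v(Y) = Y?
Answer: 1515253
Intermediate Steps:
1509769 - v(-12)*(487 + (8*(-3) - 6)) = 1509769 - (-12)*(487 + (8*(-3) - 6)) = 1509769 - (-12)*(487 + (-24 - 6)) = 1509769 - (-12)*(487 - 30) = 1509769 - (-12)*457 = 1509769 - 1*(-5484) = 1509769 + 5484 = 1515253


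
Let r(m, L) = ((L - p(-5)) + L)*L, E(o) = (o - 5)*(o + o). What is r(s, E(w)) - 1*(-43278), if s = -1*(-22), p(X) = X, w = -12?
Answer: 378246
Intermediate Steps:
E(o) = 2*o*(-5 + o) (E(o) = (-5 + o)*(2*o) = 2*o*(-5 + o))
s = 22
r(m, L) = L*(5 + 2*L) (r(m, L) = ((L - 1*(-5)) + L)*L = ((L + 5) + L)*L = ((5 + L) + L)*L = (5 + 2*L)*L = L*(5 + 2*L))
r(s, E(w)) - 1*(-43278) = (2*(-12)*(-5 - 12))*(5 + 2*(2*(-12)*(-5 - 12))) - 1*(-43278) = (2*(-12)*(-17))*(5 + 2*(2*(-12)*(-17))) + 43278 = 408*(5 + 2*408) + 43278 = 408*(5 + 816) + 43278 = 408*821 + 43278 = 334968 + 43278 = 378246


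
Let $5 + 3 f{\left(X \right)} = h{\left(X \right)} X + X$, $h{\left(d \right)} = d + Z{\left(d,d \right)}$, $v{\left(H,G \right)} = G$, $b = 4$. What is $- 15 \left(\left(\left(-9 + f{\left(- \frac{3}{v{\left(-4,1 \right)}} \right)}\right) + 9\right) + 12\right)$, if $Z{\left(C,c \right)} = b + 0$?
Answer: $-125$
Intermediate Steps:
$Z{\left(C,c \right)} = 4$ ($Z{\left(C,c \right)} = 4 + 0 = 4$)
$h{\left(d \right)} = 4 + d$ ($h{\left(d \right)} = d + 4 = 4 + d$)
$f{\left(X \right)} = - \frac{5}{3} + \frac{X}{3} + \frac{X \left(4 + X\right)}{3}$ ($f{\left(X \right)} = - \frac{5}{3} + \frac{\left(4 + X\right) X + X}{3} = - \frac{5}{3} + \frac{X \left(4 + X\right) + X}{3} = - \frac{5}{3} + \frac{X + X \left(4 + X\right)}{3} = - \frac{5}{3} + \left(\frac{X}{3} + \frac{X \left(4 + X\right)}{3}\right) = - \frac{5}{3} + \frac{X}{3} + \frac{X \left(4 + X\right)}{3}$)
$- 15 \left(\left(\left(-9 + f{\left(- \frac{3}{v{\left(-4,1 \right)}} \right)}\right) + 9\right) + 12\right) = - 15 \left(\left(\left(-9 + \left(- \frac{5}{3} + \frac{\left(-3\right) 1^{-1}}{3} + \frac{- \frac{3}{1} \left(4 - \frac{3}{1}\right)}{3}\right)\right) + 9\right) + 12\right) = - 15 \left(\left(\left(-9 + \left(- \frac{5}{3} + \frac{\left(-3\right) 1}{3} + \frac{\left(-3\right) 1 \left(4 - 3\right)}{3}\right)\right) + 9\right) + 12\right) = - 15 \left(\left(\left(-9 + \left(- \frac{5}{3} + \frac{1}{3} \left(-3\right) + \frac{1}{3} \left(-3\right) \left(4 - 3\right)\right)\right) + 9\right) + 12\right) = - 15 \left(\left(\left(-9 - \left(\frac{8}{3} + 1\right)\right) + 9\right) + 12\right) = - 15 \left(\left(\left(-9 - \frac{11}{3}\right) + 9\right) + 12\right) = - 15 \left(\left(- \frac{38}{3} + 9\right) + 12\right) = - 15 \left(- \frac{11}{3} + 12\right) = \left(-15\right) \frac{25}{3} = -125$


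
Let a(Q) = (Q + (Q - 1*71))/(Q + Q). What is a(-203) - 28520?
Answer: -11578643/406 ≈ -28519.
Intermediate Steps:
a(Q) = (-71 + 2*Q)/(2*Q) (a(Q) = (Q + (Q - 71))/((2*Q)) = (Q + (-71 + Q))*(1/(2*Q)) = (-71 + 2*Q)*(1/(2*Q)) = (-71 + 2*Q)/(2*Q))
a(-203) - 28520 = (-71/2 - 203)/(-203) - 28520 = -1/203*(-477/2) - 28520 = 477/406 - 28520 = -11578643/406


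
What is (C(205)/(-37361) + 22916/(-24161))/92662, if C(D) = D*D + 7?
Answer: -935849914/41822026355051 ≈ -2.2377e-5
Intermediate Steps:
C(D) = 7 + D² (C(D) = D² + 7 = 7 + D²)
(C(205)/(-37361) + 22916/(-24161))/92662 = ((7 + 205²)/(-37361) + 22916/(-24161))/92662 = ((7 + 42025)*(-1/37361) + 22916*(-1/24161))*(1/92662) = (42032*(-1/37361) - 22916/24161)*(1/92662) = (-42032/37361 - 22916/24161)*(1/92662) = -1871699828/902679121*1/92662 = -935849914/41822026355051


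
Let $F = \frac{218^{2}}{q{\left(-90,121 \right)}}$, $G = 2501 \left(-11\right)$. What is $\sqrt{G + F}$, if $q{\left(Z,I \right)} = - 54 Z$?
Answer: $\frac{4 i \sqrt{31325610}}{135} \approx 165.83 i$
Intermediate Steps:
$G = -27511$
$F = \frac{11881}{1215}$ ($F = \frac{218^{2}}{\left(-54\right) \left(-90\right)} = \frac{47524}{4860} = 47524 \cdot \frac{1}{4860} = \frac{11881}{1215} \approx 9.7786$)
$\sqrt{G + F} = \sqrt{-27511 + \frac{11881}{1215}} = \sqrt{- \frac{33413984}{1215}} = \frac{4 i \sqrt{31325610}}{135}$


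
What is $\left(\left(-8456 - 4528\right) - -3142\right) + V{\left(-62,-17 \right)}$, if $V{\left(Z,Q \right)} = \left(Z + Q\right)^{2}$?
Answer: $-3601$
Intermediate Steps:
$V{\left(Z,Q \right)} = \left(Q + Z\right)^{2}$
$\left(\left(-8456 - 4528\right) - -3142\right) + V{\left(-62,-17 \right)} = \left(\left(-8456 - 4528\right) - -3142\right) + \left(-17 - 62\right)^{2} = \left(\left(-8456 - 4528\right) + 3142\right) + \left(-79\right)^{2} = \left(-12984 + 3142\right) + 6241 = -9842 + 6241 = -3601$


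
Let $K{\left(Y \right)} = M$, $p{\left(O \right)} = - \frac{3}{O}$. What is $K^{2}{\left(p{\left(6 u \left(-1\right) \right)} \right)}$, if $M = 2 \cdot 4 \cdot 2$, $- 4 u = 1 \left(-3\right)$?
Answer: $256$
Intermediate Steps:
$u = \frac{3}{4}$ ($u = - \frac{1 \left(-3\right)}{4} = \left(- \frac{1}{4}\right) \left(-3\right) = \frac{3}{4} \approx 0.75$)
$M = 16$ ($M = 8 \cdot 2 = 16$)
$K{\left(Y \right)} = 16$
$K^{2}{\left(p{\left(6 u \left(-1\right) \right)} \right)} = 16^{2} = 256$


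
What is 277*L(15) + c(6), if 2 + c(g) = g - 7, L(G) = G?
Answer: 4152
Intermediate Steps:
c(g) = -9 + g (c(g) = -2 + (g - 7) = -2 + (-7 + g) = -9 + g)
277*L(15) + c(6) = 277*15 + (-9 + 6) = 4155 - 3 = 4152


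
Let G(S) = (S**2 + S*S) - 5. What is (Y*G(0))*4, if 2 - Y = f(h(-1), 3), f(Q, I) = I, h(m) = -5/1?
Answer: 20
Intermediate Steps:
h(m) = -5 (h(m) = -5*1 = -5)
Y = -1 (Y = 2 - 1*3 = 2 - 3 = -1)
G(S) = -5 + 2*S**2 (G(S) = (S**2 + S**2) - 5 = 2*S**2 - 5 = -5 + 2*S**2)
(Y*G(0))*4 = -(-5 + 2*0**2)*4 = -(-5 + 2*0)*4 = -(-5 + 0)*4 = -1*(-5)*4 = 5*4 = 20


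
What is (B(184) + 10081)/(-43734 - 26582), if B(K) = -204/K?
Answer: -463675/3234536 ≈ -0.14335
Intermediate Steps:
(B(184) + 10081)/(-43734 - 26582) = (-204/184 + 10081)/(-43734 - 26582) = (-204*1/184 + 10081)/(-70316) = (-51/46 + 10081)*(-1/70316) = (463675/46)*(-1/70316) = -463675/3234536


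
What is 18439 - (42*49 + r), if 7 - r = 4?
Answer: 16378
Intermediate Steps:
r = 3 (r = 7 - 1*4 = 7 - 4 = 3)
18439 - (42*49 + r) = 18439 - (42*49 + 3) = 18439 - (2058 + 3) = 18439 - 1*2061 = 18439 - 2061 = 16378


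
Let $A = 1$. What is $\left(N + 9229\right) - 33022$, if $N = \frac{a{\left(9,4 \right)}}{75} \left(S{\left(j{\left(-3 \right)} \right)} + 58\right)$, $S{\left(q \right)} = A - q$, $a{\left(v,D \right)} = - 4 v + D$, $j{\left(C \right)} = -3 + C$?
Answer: $- \frac{357311}{15} \approx -23821.0$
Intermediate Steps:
$a{\left(v,D \right)} = D - 4 v$
$S{\left(q \right)} = 1 - q$
$N = - \frac{416}{15}$ ($N = \frac{4 - 36}{75} \left(\left(1 - \left(-3 - 3\right)\right) + 58\right) = \left(4 - 36\right) \frac{1}{75} \left(\left(1 - -6\right) + 58\right) = \left(-32\right) \frac{1}{75} \left(\left(1 + 6\right) + 58\right) = - \frac{32 \left(7 + 58\right)}{75} = \left(- \frac{32}{75}\right) 65 = - \frac{416}{15} \approx -27.733$)
$\left(N + 9229\right) - 33022 = \left(- \frac{416}{15} + 9229\right) - 33022 = \frac{138019}{15} - 33022 = - \frac{357311}{15}$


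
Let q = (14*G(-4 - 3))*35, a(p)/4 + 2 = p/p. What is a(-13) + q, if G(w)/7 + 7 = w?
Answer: -48024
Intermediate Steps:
G(w) = -49 + 7*w
a(p) = -4 (a(p) = -8 + 4*(p/p) = -8 + 4*1 = -8 + 4 = -4)
q = -48020 (q = (14*(-49 + 7*(-4 - 3)))*35 = (14*(-49 + 7*(-7)))*35 = (14*(-49 - 49))*35 = (14*(-98))*35 = -1372*35 = -48020)
a(-13) + q = -4 - 48020 = -48024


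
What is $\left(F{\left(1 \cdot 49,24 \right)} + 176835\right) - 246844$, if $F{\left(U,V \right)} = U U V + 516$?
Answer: $-11869$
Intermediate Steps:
$F{\left(U,V \right)} = 516 + V U^{2}$ ($F{\left(U,V \right)} = U^{2} V + 516 = V U^{2} + 516 = 516 + V U^{2}$)
$\left(F{\left(1 \cdot 49,24 \right)} + 176835\right) - 246844 = \left(\left(516 + 24 \left(1 \cdot 49\right)^{2}\right) + 176835\right) - 246844 = \left(\left(516 + 24 \cdot 49^{2}\right) + 176835\right) - 246844 = \left(\left(516 + 24 \cdot 2401\right) + 176835\right) - 246844 = \left(\left(516 + 57624\right) + 176835\right) - 246844 = \left(58140 + 176835\right) - 246844 = 234975 - 246844 = -11869$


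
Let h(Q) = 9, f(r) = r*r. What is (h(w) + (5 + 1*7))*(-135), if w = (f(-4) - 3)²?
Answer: -2835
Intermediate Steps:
f(r) = r²
w = 169 (w = ((-4)² - 3)² = (16 - 3)² = 13² = 169)
(h(w) + (5 + 1*7))*(-135) = (9 + (5 + 1*7))*(-135) = (9 + (5 + 7))*(-135) = (9 + 12)*(-135) = 21*(-135) = -2835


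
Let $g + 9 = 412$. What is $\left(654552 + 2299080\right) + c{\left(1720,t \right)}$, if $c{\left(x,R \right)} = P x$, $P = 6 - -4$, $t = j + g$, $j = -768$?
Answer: $2970832$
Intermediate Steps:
$g = 403$ ($g = -9 + 412 = 403$)
$t = -365$ ($t = -768 + 403 = -365$)
$P = 10$ ($P = 6 + 4 = 10$)
$c{\left(x,R \right)} = 10 x$
$\left(654552 + 2299080\right) + c{\left(1720,t \right)} = \left(654552 + 2299080\right) + 10 \cdot 1720 = 2953632 + 17200 = 2970832$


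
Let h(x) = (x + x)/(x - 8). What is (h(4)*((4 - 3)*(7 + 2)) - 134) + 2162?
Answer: 2010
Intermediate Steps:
h(x) = 2*x/(-8 + x) (h(x) = (2*x)/(-8 + x) = 2*x/(-8 + x))
(h(4)*((4 - 3)*(7 + 2)) - 134) + 2162 = ((2*4/(-8 + 4))*((4 - 3)*(7 + 2)) - 134) + 2162 = ((2*4/(-4))*(1*9) - 134) + 2162 = ((2*4*(-¼))*9 - 134) + 2162 = (-2*9 - 134) + 2162 = (-18 - 134) + 2162 = -152 + 2162 = 2010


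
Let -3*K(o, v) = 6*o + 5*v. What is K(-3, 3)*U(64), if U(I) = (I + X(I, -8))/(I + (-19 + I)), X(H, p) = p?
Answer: 56/109 ≈ 0.51376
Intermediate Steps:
U(I) = (-8 + I)/(-19 + 2*I) (U(I) = (I - 8)/(I + (-19 + I)) = (-8 + I)/(-19 + 2*I))
K(o, v) = -2*o - 5*v/3 (K(o, v) = -(6*o + 5*v)/3 = -(5*v + 6*o)/3 = -2*o - 5*v/3)
K(-3, 3)*U(64) = (-2*(-3) - 5/3*3)*((-8 + 64)/(-19 + 2*64)) = (6 - 5)*(56/(-19 + 128)) = 1*(56/109) = 56/109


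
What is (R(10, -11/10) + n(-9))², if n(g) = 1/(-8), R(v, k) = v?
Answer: 6241/64 ≈ 97.516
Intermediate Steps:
n(g) = -⅛
(R(10, -11/10) + n(-9))² = (10 - ⅛)² = (79/8)² = 6241/64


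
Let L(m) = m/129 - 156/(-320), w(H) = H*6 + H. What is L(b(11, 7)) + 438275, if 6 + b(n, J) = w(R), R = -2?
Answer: 4523001431/10320 ≈ 4.3828e+5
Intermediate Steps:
w(H) = 7*H (w(H) = 6*H + H = 7*H)
b(n, J) = -20 (b(n, J) = -6 + 7*(-2) = -6 - 14 = -20)
L(m) = 39/80 + m/129 (L(m) = m*(1/129) - 156*(-1/320) = m/129 + 39/80 = 39/80 + m/129)
L(b(11, 7)) + 438275 = (39/80 + (1/129)*(-20)) + 438275 = (39/80 - 20/129) + 438275 = 3431/10320 + 438275 = 4523001431/10320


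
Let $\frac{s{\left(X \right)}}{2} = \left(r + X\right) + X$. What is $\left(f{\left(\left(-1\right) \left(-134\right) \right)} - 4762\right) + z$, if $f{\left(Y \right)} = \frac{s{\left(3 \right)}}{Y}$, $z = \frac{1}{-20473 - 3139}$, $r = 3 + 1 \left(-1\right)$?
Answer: $- \frac{7533314219}{1582004} \approx -4761.9$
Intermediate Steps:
$r = 2$ ($r = 3 - 1 = 2$)
$s{\left(X \right)} = 4 + 4 X$ ($s{\left(X \right)} = 2 \left(\left(2 + X\right) + X\right) = 2 \left(2 + 2 X\right) = 4 + 4 X$)
$z = - \frac{1}{23612}$ ($z = \frac{1}{-23612} = - \frac{1}{23612} \approx -4.2351 \cdot 10^{-5}$)
$f{\left(Y \right)} = \frac{16}{Y}$ ($f{\left(Y \right)} = \frac{4 + 4 \cdot 3}{Y} = \frac{4 + 12}{Y} = \frac{16}{Y}$)
$\left(f{\left(\left(-1\right) \left(-134\right) \right)} - 4762\right) + z = \left(\frac{16}{\left(-1\right) \left(-134\right)} - 4762\right) - \frac{1}{23612} = \left(\frac{16}{134} - 4762\right) - \frac{1}{23612} = \left(16 \cdot \frac{1}{134} - 4762\right) - \frac{1}{23612} = \left(\frac{8}{67} - 4762\right) - \frac{1}{23612} = - \frac{319046}{67} - \frac{1}{23612} = - \frac{7533314219}{1582004}$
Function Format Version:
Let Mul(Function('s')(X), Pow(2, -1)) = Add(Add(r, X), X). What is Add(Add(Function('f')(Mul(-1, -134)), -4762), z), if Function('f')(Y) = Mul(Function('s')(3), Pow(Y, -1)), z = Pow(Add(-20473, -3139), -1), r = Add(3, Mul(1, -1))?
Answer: Rational(-7533314219, 1582004) ≈ -4761.9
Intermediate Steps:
r = 2 (r = Add(3, -1) = 2)
Function('s')(X) = Add(4, Mul(4, X)) (Function('s')(X) = Mul(2, Add(Add(2, X), X)) = Mul(2, Add(2, Mul(2, X))) = Add(4, Mul(4, X)))
z = Rational(-1, 23612) (z = Pow(-23612, -1) = Rational(-1, 23612) ≈ -4.2351e-5)
Function('f')(Y) = Mul(16, Pow(Y, -1)) (Function('f')(Y) = Mul(Add(4, Mul(4, 3)), Pow(Y, -1)) = Mul(Add(4, 12), Pow(Y, -1)) = Mul(16, Pow(Y, -1)))
Add(Add(Function('f')(Mul(-1, -134)), -4762), z) = Add(Add(Mul(16, Pow(Mul(-1, -134), -1)), -4762), Rational(-1, 23612)) = Add(Add(Mul(16, Pow(134, -1)), -4762), Rational(-1, 23612)) = Add(Add(Mul(16, Rational(1, 134)), -4762), Rational(-1, 23612)) = Add(Add(Rational(8, 67), -4762), Rational(-1, 23612)) = Add(Rational(-319046, 67), Rational(-1, 23612)) = Rational(-7533314219, 1582004)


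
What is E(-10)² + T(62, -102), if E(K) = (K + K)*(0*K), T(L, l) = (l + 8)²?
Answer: 8836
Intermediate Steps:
T(L, l) = (8 + l)²
E(K) = 0 (E(K) = (2*K)*0 = 0)
E(-10)² + T(62, -102) = 0² + (8 - 102)² = 0 + (-94)² = 0 + 8836 = 8836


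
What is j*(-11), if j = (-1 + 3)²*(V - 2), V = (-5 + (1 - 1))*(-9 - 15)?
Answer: -5192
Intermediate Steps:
V = 120 (V = (-5 + 0)*(-24) = -5*(-24) = 120)
j = 472 (j = (-1 + 3)²*(120 - 2) = 2²*118 = 4*118 = 472)
j*(-11) = 472*(-11) = -5192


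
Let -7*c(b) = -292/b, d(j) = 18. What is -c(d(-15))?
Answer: -146/63 ≈ -2.3175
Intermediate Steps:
c(b) = 292/(7*b) (c(b) = -(-1)*292/b/7 = -(-292)/(7*b) = 292/(7*b))
-c(d(-15)) = -292/(7*18) = -1*146/63 = -146/63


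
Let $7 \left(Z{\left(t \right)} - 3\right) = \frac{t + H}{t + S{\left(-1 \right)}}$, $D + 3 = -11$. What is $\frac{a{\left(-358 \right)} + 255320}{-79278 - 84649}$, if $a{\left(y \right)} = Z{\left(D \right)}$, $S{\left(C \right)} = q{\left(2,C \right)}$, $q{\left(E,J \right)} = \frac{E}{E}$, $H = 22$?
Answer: $- \frac{23234385}{14917357} \approx -1.5575$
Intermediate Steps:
$D = -14$ ($D = -3 - 11 = -14$)
$q{\left(E,J \right)} = 1$
$S{\left(C \right)} = 1$
$Z{\left(t \right)} = 3 + \frac{22 + t}{7 \left(1 + t\right)}$ ($Z{\left(t \right)} = 3 + \frac{\left(t + 22\right) \frac{1}{t + 1}}{7} = 3 + \frac{\left(22 + t\right) \frac{1}{1 + t}}{7} = 3 + \frac{\frac{1}{1 + t} \left(22 + t\right)}{7} = 3 + \frac{22 + t}{7 \left(1 + t\right)}$)
$a{\left(y \right)} = \frac{265}{91}$ ($a{\left(y \right)} = \frac{43 + 22 \left(-14\right)}{7 \left(1 - 14\right)} = \frac{43 - 308}{7 \left(-13\right)} = \frac{1}{7} \left(- \frac{1}{13}\right) \left(-265\right) = \frac{265}{91}$)
$\frac{a{\left(-358 \right)} + 255320}{-79278 - 84649} = \frac{\frac{265}{91} + 255320}{-79278 - 84649} = \frac{23234385}{91 \left(-163927\right)} = \frac{23234385}{91} \left(- \frac{1}{163927}\right) = - \frac{23234385}{14917357}$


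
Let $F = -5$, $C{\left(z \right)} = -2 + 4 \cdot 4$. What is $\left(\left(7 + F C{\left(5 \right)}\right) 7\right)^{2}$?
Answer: $194481$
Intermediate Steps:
$C{\left(z \right)} = 14$ ($C{\left(z \right)} = -2 + 16 = 14$)
$\left(\left(7 + F C{\left(5 \right)}\right) 7\right)^{2} = \left(\left(7 - 70\right) 7\right)^{2} = \left(\left(-63\right) 7\right)^{2} = \left(-441\right)^{2} = 194481$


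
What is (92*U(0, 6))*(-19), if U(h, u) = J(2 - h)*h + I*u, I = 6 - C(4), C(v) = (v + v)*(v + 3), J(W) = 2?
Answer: 524400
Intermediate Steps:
C(v) = 2*v*(3 + v) (C(v) = (2*v)*(3 + v) = 2*v*(3 + v))
I = -50 (I = 6 - 2*4*(3 + 4) = 6 - 2*4*7 = 6 - 1*56 = 6 - 56 = -50)
U(h, u) = -50*u + 2*h (U(h, u) = 2*h - 50*u = -50*u + 2*h)
(92*U(0, 6))*(-19) = (92*(-50*6 + 2*0))*(-19) = (92*(-300 + 0))*(-19) = (92*(-300))*(-19) = -27600*(-19) = 524400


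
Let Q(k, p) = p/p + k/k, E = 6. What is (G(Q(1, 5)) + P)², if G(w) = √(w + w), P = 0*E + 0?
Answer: 4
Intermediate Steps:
Q(k, p) = 2 (Q(k, p) = 1 + 1 = 2)
P = 0 (P = 0*6 + 0 = 0 + 0 = 0)
G(w) = √2*√w (G(w) = √(2*w) = √2*√w)
(G(Q(1, 5)) + P)² = (√2*√2 + 0)² = (2 + 0)² = 2² = 4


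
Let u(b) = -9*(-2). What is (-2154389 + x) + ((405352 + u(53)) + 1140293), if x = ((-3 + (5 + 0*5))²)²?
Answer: -608710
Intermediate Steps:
u(b) = 18
x = 16 (x = ((-3 + (5 + 0))²)² = ((-3 + 5)²)² = (2²)² = 4² = 16)
(-2154389 + x) + ((405352 + u(53)) + 1140293) = (-2154389 + 16) + ((405352 + 18) + 1140293) = -2154373 + (405370 + 1140293) = -2154373 + 1545663 = -608710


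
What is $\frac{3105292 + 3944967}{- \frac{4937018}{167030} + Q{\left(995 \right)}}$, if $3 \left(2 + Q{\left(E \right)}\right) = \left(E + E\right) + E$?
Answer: $\frac{588802380385}{80461886} \approx 7317.8$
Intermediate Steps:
$Q{\left(E \right)} = -2 + E$ ($Q{\left(E \right)} = -2 + \frac{\left(E + E\right) + E}{3} = -2 + \frac{2 E + E}{3} = -2 + \frac{3 E}{3} = -2 + E$)
$\frac{3105292 + 3944967}{- \frac{4937018}{167030} + Q{\left(995 \right)}} = \frac{3105292 + 3944967}{- \frac{4937018}{167030} + \left(-2 + 995\right)} = \frac{7050259}{\left(-4937018\right) \frac{1}{167030} + 993} = \frac{7050259}{- \frac{2468509}{83515} + 993} = \frac{7050259}{\frac{80461886}{83515}} = 7050259 \cdot \frac{83515}{80461886} = \frac{588802380385}{80461886}$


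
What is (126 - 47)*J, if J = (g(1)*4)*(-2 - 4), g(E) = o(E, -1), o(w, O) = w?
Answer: -1896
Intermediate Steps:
g(E) = E
J = -24 (J = (1*4)*(-2 - 4) = 4*(-6) = -24)
(126 - 47)*J = (126 - 47)*(-24) = 79*(-24) = -1896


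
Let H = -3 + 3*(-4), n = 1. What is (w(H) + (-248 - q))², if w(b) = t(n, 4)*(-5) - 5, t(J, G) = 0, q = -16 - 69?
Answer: 28224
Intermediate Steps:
q = -85
H = -15 (H = -3 - 12 = -15)
w(b) = -5 (w(b) = 0*(-5) - 5 = 0 - 5 = -5)
(w(H) + (-248 - q))² = (-5 + (-248 - 1*(-85)))² = (-5 + (-248 + 85))² = (-5 - 163)² = (-168)² = 28224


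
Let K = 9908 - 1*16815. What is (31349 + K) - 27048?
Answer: -2606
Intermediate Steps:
K = -6907 (K = 9908 - 16815 = -6907)
(31349 + K) - 27048 = (31349 - 6907) - 27048 = 24442 - 27048 = -2606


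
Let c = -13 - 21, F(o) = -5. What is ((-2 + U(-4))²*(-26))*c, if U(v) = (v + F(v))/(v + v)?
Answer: 10829/16 ≈ 676.81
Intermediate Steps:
U(v) = (-5 + v)/(2*v) (U(v) = (v - 5)/(v + v) = (-5 + v)/((2*v)) = (-5 + v)*(1/(2*v)) = (-5 + v)/(2*v))
c = -34
((-2 + U(-4))²*(-26))*c = ((-2 + (½)*(-5 - 4)/(-4))²*(-26))*(-34) = ((-2 + (½)*(-¼)*(-9))²*(-26))*(-34) = ((-2 + 9/8)²*(-26))*(-34) = ((-7/8)²*(-26))*(-34) = ((49/64)*(-26))*(-34) = -637/32*(-34) = 10829/16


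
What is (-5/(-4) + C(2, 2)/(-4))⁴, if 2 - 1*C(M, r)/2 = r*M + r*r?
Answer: 83521/256 ≈ 326.25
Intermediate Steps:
C(M, r) = 4 - 2*r² - 2*M*r (C(M, r) = 4 - 2*(r*M + r*r) = 4 - 2*(M*r + r²) = 4 - 2*(r² + M*r) = 4 + (-2*r² - 2*M*r) = 4 - 2*r² - 2*M*r)
(-5/(-4) + C(2, 2)/(-4))⁴ = (-5/(-4) + (4 - 2*2² - 2*2*2)/(-4))⁴ = (-5*(-¼) + (4 - 2*4 - 8)*(-¼))⁴ = (5/4 + (4 - 8 - 8)*(-¼))⁴ = (5/4 - 12*(-¼))⁴ = (5/4 + 3)⁴ = (17/4)⁴ = 83521/256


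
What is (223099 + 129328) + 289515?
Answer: 641942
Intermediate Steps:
(223099 + 129328) + 289515 = 352427 + 289515 = 641942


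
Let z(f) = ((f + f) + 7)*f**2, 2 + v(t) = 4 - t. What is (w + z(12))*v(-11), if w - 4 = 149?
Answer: 60021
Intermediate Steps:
v(t) = 2 - t (v(t) = -2 + (4 - t) = 2 - t)
z(f) = f**2*(7 + 2*f) (z(f) = (2*f + 7)*f**2 = (7 + 2*f)*f**2 = f**2*(7 + 2*f))
w = 153 (w = 4 + 149 = 153)
(w + z(12))*v(-11) = (153 + 12**2*(7 + 2*12))*(2 - 1*(-11)) = (153 + 144*(7 + 24))*(2 + 11) = (153 + 144*31)*13 = (153 + 4464)*13 = 4617*13 = 60021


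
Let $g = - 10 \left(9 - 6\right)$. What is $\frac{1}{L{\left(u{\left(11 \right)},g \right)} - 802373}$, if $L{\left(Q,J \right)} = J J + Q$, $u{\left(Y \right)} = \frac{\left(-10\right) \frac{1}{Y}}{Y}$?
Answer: $- \frac{121}{96978243} \approx -1.2477 \cdot 10^{-6}$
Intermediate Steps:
$g = -30$ ($g = \left(-10\right) 3 = -30$)
$u{\left(Y \right)} = - \frac{10}{Y^{2}}$
$L{\left(Q,J \right)} = Q + J^{2}$ ($L{\left(Q,J \right)} = J^{2} + Q = Q + J^{2}$)
$\frac{1}{L{\left(u{\left(11 \right)},g \right)} - 802373} = \frac{1}{\left(- \frac{10}{121} + \left(-30\right)^{2}\right) - 802373} = \frac{1}{\left(\left(-10\right) \frac{1}{121} + 900\right) - 802373} = \frac{1}{\left(- \frac{10}{121} + 900\right) - 802373} = \frac{1}{\frac{108890}{121} - 802373} = \frac{1}{- \frac{96978243}{121}} = - \frac{121}{96978243}$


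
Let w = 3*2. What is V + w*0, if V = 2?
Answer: 2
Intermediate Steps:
w = 6
V + w*0 = 2 + 6*0 = 2 + 0 = 2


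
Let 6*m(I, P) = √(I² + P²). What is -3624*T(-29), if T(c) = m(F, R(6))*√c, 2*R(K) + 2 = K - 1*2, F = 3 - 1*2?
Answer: -604*I*√58 ≈ -4599.9*I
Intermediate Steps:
F = 1 (F = 3 - 2 = 1)
R(K) = -2 + K/2 (R(K) = -1 + (K - 1*2)/2 = -1 + (K - 2)/2 = -1 + (-2 + K)/2 = -1 + (-1 + K/2) = -2 + K/2)
m(I, P) = √(I² + P²)/6
T(c) = √2*√c/6 (T(c) = (√(1² + (-2 + (½)*6)²)/6)*√c = (√(1 + (-2 + 3)²)/6)*√c = (√(1 + 1²)/6)*√c = (√(1 + 1)/6)*√c = (√2/6)*√c = √2*√c/6)
-3624*T(-29) = -604*√2*√(-29) = -604*√2*I*√29 = -604*I*√58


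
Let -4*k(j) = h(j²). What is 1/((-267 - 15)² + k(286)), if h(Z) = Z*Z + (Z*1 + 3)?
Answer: -4/6690349319 ≈ -5.9788e-10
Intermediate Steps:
h(Z) = 3 + Z + Z² (h(Z) = Z² + (Z + 3) = Z² + (3 + Z) = 3 + Z + Z²)
k(j) = -¾ - j²/4 - j⁴/4 (k(j) = -(3 + j² + (j²)²)/4 = -(3 + j² + j⁴)/4 = -¾ - j²/4 - j⁴/4)
1/((-267 - 15)² + k(286)) = 1/((-267 - 15)² + (-¾ - ¼*286² - ¼*286⁴)) = 1/((-282)² + (-¾ - ¼*81796 - ¼*6690585616)) = 1/(79524 + (-¾ - 20449 - 1672646404)) = 1/(79524 - 6690667415/4) = 1/(-6690349319/4) = -4/6690349319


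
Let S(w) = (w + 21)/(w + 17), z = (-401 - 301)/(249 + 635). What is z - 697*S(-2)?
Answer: -450667/510 ≈ -883.66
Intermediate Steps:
z = -27/34 (z = -702/884 = -702*1/884 = -27/34 ≈ -0.79412)
S(w) = (21 + w)/(17 + w)
z - 697*S(-2) = -27/34 - 697*(21 - 2)/(17 - 2) = -27/34 - 697*19/15 = -27/34 - 13243/15 = -450667/510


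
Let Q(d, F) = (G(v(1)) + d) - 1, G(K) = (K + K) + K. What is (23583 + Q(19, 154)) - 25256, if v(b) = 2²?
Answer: -1643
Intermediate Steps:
v(b) = 4
G(K) = 3*K (G(K) = 2*K + K = 3*K)
Q(d, F) = 11 + d (Q(d, F) = (3*4 + d) - 1 = (12 + d) - 1 = 11 + d)
(23583 + Q(19, 154)) - 25256 = (23583 + (11 + 19)) - 25256 = (23583 + 30) - 25256 = 23613 - 25256 = -1643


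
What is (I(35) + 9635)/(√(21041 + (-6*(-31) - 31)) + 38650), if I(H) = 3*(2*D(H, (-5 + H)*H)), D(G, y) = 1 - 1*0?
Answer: 186312325/746900652 - 9641*√5299/746900652 ≈ 0.24851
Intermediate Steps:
D(G, y) = 1 (D(G, y) = 1 + 0 = 1)
I(H) = 6 (I(H) = 3*(2*1) = 3*2 = 6)
(I(35) + 9635)/(√(21041 + (-6*(-31) - 31)) + 38650) = (6 + 9635)/(√(21041 + (-6*(-31) - 31)) + 38650) = 9641/(√(21041 + (186 - 31)) + 38650) = 9641/(√(21041 + 155) + 38650) = 9641/(√21196 + 38650) = 9641/(2*√5299 + 38650) = 9641/(38650 + 2*√5299)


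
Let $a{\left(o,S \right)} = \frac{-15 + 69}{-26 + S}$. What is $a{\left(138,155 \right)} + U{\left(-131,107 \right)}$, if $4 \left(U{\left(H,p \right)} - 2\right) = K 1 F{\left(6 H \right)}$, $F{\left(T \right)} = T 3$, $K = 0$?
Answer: $\frac{104}{43} \approx 2.4186$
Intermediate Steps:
$F{\left(T \right)} = 3 T$
$a{\left(o,S \right)} = \frac{54}{-26 + S}$
$U{\left(H,p \right)} = 2$ ($U{\left(H,p \right)} = 2 + \frac{0 \cdot 1 \cdot 3 \cdot 6 H}{4} = 2 + \frac{0 \cdot 18 H}{4} = 2 + \frac{1}{4} \cdot 0 = 2 + 0 = 2$)
$a{\left(138,155 \right)} + U{\left(-131,107 \right)} = \frac{54}{-26 + 155} + 2 = \frac{54}{129} + 2 = 54 \cdot \frac{1}{129} + 2 = \frac{18}{43} + 2 = \frac{104}{43}$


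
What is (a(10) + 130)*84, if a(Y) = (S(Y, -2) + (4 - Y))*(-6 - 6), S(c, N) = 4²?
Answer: 840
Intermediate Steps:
S(c, N) = 16
a(Y) = -240 + 12*Y (a(Y) = (16 + (4 - Y))*(-6 - 6) = (20 - Y)*(-12) = -240 + 12*Y)
(a(10) + 130)*84 = ((-240 + 12*10) + 130)*84 = ((-240 + 120) + 130)*84 = (-120 + 130)*84 = 10*84 = 840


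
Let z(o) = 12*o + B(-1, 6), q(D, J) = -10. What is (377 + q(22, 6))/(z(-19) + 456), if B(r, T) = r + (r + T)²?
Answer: 367/252 ≈ 1.4563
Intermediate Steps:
B(r, T) = r + (T + r)²
z(o) = 24 + 12*o (z(o) = 12*o + (-1 + (6 - 1)²) = 12*o + (-1 + 5²) = 12*o + (-1 + 25) = 12*o + 24 = 24 + 12*o)
(377 + q(22, 6))/(z(-19) + 456) = (377 - 10)/((24 + 12*(-19)) + 456) = 367/((24 - 228) + 456) = 367/(-204 + 456) = 367/252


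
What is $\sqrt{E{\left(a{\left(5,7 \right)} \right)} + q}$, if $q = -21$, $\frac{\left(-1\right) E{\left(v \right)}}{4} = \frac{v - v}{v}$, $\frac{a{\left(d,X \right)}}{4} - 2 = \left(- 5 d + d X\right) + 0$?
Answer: $i \sqrt{21} \approx 4.5826 i$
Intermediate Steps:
$a{\left(d,X \right)} = 8 - 20 d + 4 X d$ ($a{\left(d,X \right)} = 8 + 4 \left(\left(- 5 d + d X\right) + 0\right) = 8 + 4 \left(\left(- 5 d + X d\right) + 0\right) = 8 + 4 \left(- 5 d + X d\right) = 8 + \left(- 20 d + 4 X d\right) = 8 - 20 d + 4 X d$)
$E{\left(v \right)} = 0$ ($E{\left(v \right)} = - 4 \frac{v - v}{v} = - 4 \frac{0}{v} = \left(-4\right) 0 = 0$)
$\sqrt{E{\left(a{\left(5,7 \right)} \right)} + q} = \sqrt{0 - 21} = \sqrt{-21} = i \sqrt{21}$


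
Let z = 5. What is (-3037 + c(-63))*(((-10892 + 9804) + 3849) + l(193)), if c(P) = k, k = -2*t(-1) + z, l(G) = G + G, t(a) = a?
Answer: -9535410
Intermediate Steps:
l(G) = 2*G
k = 7 (k = -2*(-1) + 5 = 2 + 5 = 7)
c(P) = 7
(-3037 + c(-63))*(((-10892 + 9804) + 3849) + l(193)) = (-3037 + 7)*(((-10892 + 9804) + 3849) + 2*193) = -3030*((-1088 + 3849) + 386) = -3030*(2761 + 386) = -3030*3147 = -9535410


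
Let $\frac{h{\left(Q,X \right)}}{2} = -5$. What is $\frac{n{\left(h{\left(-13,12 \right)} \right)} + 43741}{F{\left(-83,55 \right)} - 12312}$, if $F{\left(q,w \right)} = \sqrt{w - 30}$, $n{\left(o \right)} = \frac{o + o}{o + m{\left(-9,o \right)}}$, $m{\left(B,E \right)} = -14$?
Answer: $- \frac{262451}{73842} \approx -3.5542$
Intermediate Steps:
$h{\left(Q,X \right)} = -10$ ($h{\left(Q,X \right)} = 2 \left(-5\right) = -10$)
$n{\left(o \right)} = \frac{2 o}{-14 + o}$ ($n{\left(o \right)} = \frac{o + o}{o - 14} = \frac{2 o}{-14 + o}$)
$F{\left(q,w \right)} = \sqrt{-30 + w}$
$\frac{n{\left(h{\left(-13,12 \right)} \right)} + 43741}{F{\left(-83,55 \right)} - 12312} = \frac{2 \left(-10\right) \frac{1}{-14 - 10} + 43741}{\sqrt{-30 + 55} - 12312} = \frac{2 \left(-10\right) \frac{1}{-24} + 43741}{\sqrt{25} - 12312} = \frac{2 \left(-10\right) \left(- \frac{1}{24}\right) + 43741}{5 - 12312} = \frac{\frac{5}{6} + 43741}{-12307} = \frac{262451}{6} \left(- \frac{1}{12307}\right) = - \frac{262451}{73842}$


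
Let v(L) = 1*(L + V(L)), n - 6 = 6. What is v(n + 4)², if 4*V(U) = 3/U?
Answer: 1054729/4096 ≈ 257.50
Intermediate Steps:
V(U) = 3/(4*U) (V(U) = (3/U)/4 = 3/(4*U))
n = 12 (n = 6 + 6 = 12)
v(L) = L + 3/(4*L) (v(L) = 1*(L + 3/(4*L)) = L + 3/(4*L))
v(n + 4)² = ((12 + 4) + 3/(4*(12 + 4)))² = (16 + (¾)/16)² = (16 + (¾)*(1/16))² = (16 + 3/64)² = (1027/64)² = 1054729/4096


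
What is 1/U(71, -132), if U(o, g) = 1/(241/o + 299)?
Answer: 21470/71 ≈ 302.39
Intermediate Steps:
U(o, g) = 1/(299 + 241/o)
1/U(71, -132) = 1/(71/(241 + 299*71)) = 1/(71/(241 + 21229)) = 1/(71/21470) = 21470/71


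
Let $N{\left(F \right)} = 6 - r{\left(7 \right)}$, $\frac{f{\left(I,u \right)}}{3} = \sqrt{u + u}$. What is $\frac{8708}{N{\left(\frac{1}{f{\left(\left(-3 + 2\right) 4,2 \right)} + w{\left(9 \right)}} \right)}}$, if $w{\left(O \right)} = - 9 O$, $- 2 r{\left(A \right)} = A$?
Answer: $\frac{17416}{19} \approx 916.63$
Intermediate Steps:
$r{\left(A \right)} = - \frac{A}{2}$
$f{\left(I,u \right)} = 3 \sqrt{2} \sqrt{u}$ ($f{\left(I,u \right)} = 3 \sqrt{u + u} = 3 \sqrt{2 u} = 3 \sqrt{2} \sqrt{u}$)
$N{\left(F \right)} = \frac{19}{2}$ ($N{\left(F \right)} = 6 - \left(- \frac{1}{2}\right) 7 = 6 - - \frac{7}{2} = 6 + \frac{7}{2} = \frac{19}{2}$)
$\frac{8708}{N{\left(\frac{1}{f{\left(\left(-3 + 2\right) 4,2 \right)} + w{\left(9 \right)}} \right)}} = \frac{8708}{\frac{19}{2}} = 8708 \cdot \frac{2}{19} = \frac{17416}{19}$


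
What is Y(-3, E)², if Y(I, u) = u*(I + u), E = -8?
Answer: 7744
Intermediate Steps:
Y(-3, E)² = (-8*(-3 - 8))² = (-8*(-11))² = 88² = 7744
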